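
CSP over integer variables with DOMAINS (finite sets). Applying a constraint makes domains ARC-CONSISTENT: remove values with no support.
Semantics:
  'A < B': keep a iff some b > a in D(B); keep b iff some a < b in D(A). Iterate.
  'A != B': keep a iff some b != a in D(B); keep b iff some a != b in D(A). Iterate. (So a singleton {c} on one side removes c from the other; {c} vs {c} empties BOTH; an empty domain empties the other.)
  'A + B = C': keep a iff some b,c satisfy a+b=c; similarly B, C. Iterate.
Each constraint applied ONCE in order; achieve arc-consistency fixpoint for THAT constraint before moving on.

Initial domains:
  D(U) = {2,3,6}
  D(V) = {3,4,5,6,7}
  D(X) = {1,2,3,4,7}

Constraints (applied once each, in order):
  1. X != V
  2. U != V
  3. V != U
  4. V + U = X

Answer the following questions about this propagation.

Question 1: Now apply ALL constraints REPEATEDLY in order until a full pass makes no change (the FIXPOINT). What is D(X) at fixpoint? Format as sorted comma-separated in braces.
pass 0 (initial): D(X)={1,2,3,4,7}
pass 1: U {2,3,6}->{2,3}; V {3,4,5,6,7}->{4,5}; X {1,2,3,4,7}->{7}
pass 2: no change
Fixpoint after 2 passes: D(X) = {7}

Answer: {7}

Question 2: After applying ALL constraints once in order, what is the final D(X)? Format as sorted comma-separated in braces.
Answer: {7}

Derivation:
Constraint 1 (X != V) on D(X)={1,2,3,4,7} D(V)={3,4,5,6,7}: no change
Constraint 2 (U != V) on D(U)={2,3,6} D(V)={3,4,5,6,7}: no change
Constraint 3 (V != U) on D(V)={3,4,5,6,7} D(U)={2,3,6}: no change
Constraint 4 (V + U = X) on D(V)={3,4,5,6,7} D(U)={2,3,6} D(X)={1,2,3,4,7}: V {3,4,5,6,7}->{4,5}; U {2,3,6}->{2,3}; X {1,2,3,4,7}->{7}
So after all 4 constraints: D(X) = {7}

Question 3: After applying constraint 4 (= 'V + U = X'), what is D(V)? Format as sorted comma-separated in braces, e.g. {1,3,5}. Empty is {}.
Constraint 1 (X != V) on D(X)={1,2,3,4,7} D(V)={3,4,5,6,7}: no change
Constraint 2 (U != V) on D(U)={2,3,6} D(V)={3,4,5,6,7}: no change
Constraint 3 (V != U) on D(V)={3,4,5,6,7} D(U)={2,3,6}: no change
Constraint 4 (V + U = X) on D(V)={3,4,5,6,7} D(U)={2,3,6} D(X)={1,2,3,4,7}: V {3,4,5,6,7}->{4,5}; U {2,3,6}->{2,3}; X {1,2,3,4,7}->{7}
So after constraint 4: D(V) = {4,5}

Answer: {4,5}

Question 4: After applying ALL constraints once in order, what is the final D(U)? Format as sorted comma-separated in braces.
Constraint 1 (X != V) on D(X)={1,2,3,4,7} D(V)={3,4,5,6,7}: no change
Constraint 2 (U != V) on D(U)={2,3,6} D(V)={3,4,5,6,7}: no change
Constraint 3 (V != U) on D(V)={3,4,5,6,7} D(U)={2,3,6}: no change
Constraint 4 (V + U = X) on D(V)={3,4,5,6,7} D(U)={2,3,6} D(X)={1,2,3,4,7}: V {3,4,5,6,7}->{4,5}; U {2,3,6}->{2,3}; X {1,2,3,4,7}->{7}
So after all 4 constraints: D(U) = {2,3}

Answer: {2,3}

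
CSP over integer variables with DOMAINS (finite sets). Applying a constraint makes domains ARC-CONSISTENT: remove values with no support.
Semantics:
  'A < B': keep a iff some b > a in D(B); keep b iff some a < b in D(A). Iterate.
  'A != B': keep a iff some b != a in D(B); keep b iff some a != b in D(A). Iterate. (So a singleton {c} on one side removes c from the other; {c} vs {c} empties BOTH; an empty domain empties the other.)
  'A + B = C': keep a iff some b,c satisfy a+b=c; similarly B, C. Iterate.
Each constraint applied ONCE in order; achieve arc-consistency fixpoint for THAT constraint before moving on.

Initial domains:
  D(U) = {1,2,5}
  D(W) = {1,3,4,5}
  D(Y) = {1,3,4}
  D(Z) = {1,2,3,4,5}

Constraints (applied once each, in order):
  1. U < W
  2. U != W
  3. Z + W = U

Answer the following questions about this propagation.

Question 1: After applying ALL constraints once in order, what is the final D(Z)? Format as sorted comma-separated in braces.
Answer: {}

Derivation:
Constraint 1 (U < W) on D(U)={1,2,5} D(W)={1,3,4,5}: U {1,2,5}->{1,2}; W {1,3,4,5}->{3,4,5}
Constraint 2 (U != W) on D(U)={1,2} D(W)={3,4,5}: no change
Constraint 3 (Z + W = U) on D(Z)={1,2,3,4,5} D(W)={3,4,5} D(U)={1,2}: Z {1,2,3,4,5}->{}; W {3,4,5}->{}; U {1,2}->{}
So after all 3 constraints: D(Z) = {}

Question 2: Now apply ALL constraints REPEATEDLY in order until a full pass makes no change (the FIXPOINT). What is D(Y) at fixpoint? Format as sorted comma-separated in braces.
Answer: {1,3,4}

Derivation:
pass 0 (initial): D(Y)={1,3,4}
pass 1: U {1,2,5}->{}; W {1,3,4,5}->{}; Z {1,2,3,4,5}->{}
pass 2: no change
Fixpoint after 2 passes: D(Y) = {1,3,4}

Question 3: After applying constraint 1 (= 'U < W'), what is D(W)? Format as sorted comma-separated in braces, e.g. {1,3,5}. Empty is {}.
Constraint 1 (U < W) on D(U)={1,2,5} D(W)={1,3,4,5}: U {1,2,5}->{1,2}; W {1,3,4,5}->{3,4,5}
So after constraint 1: D(W) = {3,4,5}

Answer: {3,4,5}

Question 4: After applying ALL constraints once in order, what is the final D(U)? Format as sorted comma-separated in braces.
Answer: {}

Derivation:
Constraint 1 (U < W) on D(U)={1,2,5} D(W)={1,3,4,5}: U {1,2,5}->{1,2}; W {1,3,4,5}->{3,4,5}
Constraint 2 (U != W) on D(U)={1,2} D(W)={3,4,5}: no change
Constraint 3 (Z + W = U) on D(Z)={1,2,3,4,5} D(W)={3,4,5} D(U)={1,2}: Z {1,2,3,4,5}->{}; W {3,4,5}->{}; U {1,2}->{}
So after all 3 constraints: D(U) = {}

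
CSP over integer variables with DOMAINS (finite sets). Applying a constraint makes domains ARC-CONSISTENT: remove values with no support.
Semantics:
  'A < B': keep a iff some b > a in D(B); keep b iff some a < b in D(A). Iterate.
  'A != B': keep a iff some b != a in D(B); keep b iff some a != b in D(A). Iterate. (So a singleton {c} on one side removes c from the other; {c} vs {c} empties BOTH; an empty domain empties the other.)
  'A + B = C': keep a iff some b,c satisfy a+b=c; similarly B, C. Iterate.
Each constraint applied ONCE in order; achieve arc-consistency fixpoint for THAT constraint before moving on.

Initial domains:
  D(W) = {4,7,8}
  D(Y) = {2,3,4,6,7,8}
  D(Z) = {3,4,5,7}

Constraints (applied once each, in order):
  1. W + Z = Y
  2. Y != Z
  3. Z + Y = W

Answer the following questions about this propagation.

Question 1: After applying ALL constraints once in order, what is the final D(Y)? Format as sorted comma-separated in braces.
Answer: {}

Derivation:
Constraint 1 (W + Z = Y) on D(W)={4,7,8} D(Z)={3,4,5,7} D(Y)={2,3,4,6,7,8}: W {4,7,8}->{4}; Z {3,4,5,7}->{3,4}; Y {2,3,4,6,7,8}->{7,8}
Constraint 2 (Y != Z) on D(Y)={7,8} D(Z)={3,4}: no change
Constraint 3 (Z + Y = W) on D(Z)={3,4} D(Y)={7,8} D(W)={4}: Z {3,4}->{}; Y {7,8}->{}; W {4}->{}
So after all 3 constraints: D(Y) = {}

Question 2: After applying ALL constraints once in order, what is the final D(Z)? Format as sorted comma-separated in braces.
Constraint 1 (W + Z = Y) on D(W)={4,7,8} D(Z)={3,4,5,7} D(Y)={2,3,4,6,7,8}: W {4,7,8}->{4}; Z {3,4,5,7}->{3,4}; Y {2,3,4,6,7,8}->{7,8}
Constraint 2 (Y != Z) on D(Y)={7,8} D(Z)={3,4}: no change
Constraint 3 (Z + Y = W) on D(Z)={3,4} D(Y)={7,8} D(W)={4}: Z {3,4}->{}; Y {7,8}->{}; W {4}->{}
So after all 3 constraints: D(Z) = {}

Answer: {}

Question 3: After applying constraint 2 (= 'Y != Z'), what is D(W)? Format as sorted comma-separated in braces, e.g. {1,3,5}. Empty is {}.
Constraint 1 (W + Z = Y) on D(W)={4,7,8} D(Z)={3,4,5,7} D(Y)={2,3,4,6,7,8}: W {4,7,8}->{4}; Z {3,4,5,7}->{3,4}; Y {2,3,4,6,7,8}->{7,8}
Constraint 2 (Y != Z) on D(Y)={7,8} D(Z)={3,4}: no change
So after constraint 2: D(W) = {4}

Answer: {4}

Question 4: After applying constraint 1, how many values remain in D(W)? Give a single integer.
Answer: 1

Derivation:
Constraint 1 (W + Z = Y) on D(W)={4,7,8} D(Z)={3,4,5,7} D(Y)={2,3,4,6,7,8}: W {4,7,8}->{4}; Z {3,4,5,7}->{3,4}; Y {2,3,4,6,7,8}->{7,8}
So after constraint 1: D(W)={4}, size = 1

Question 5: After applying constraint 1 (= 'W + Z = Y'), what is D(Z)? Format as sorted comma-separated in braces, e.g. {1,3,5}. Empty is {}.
Answer: {3,4}

Derivation:
Constraint 1 (W + Z = Y) on D(W)={4,7,8} D(Z)={3,4,5,7} D(Y)={2,3,4,6,7,8}: W {4,7,8}->{4}; Z {3,4,5,7}->{3,4}; Y {2,3,4,6,7,8}->{7,8}
So after constraint 1: D(Z) = {3,4}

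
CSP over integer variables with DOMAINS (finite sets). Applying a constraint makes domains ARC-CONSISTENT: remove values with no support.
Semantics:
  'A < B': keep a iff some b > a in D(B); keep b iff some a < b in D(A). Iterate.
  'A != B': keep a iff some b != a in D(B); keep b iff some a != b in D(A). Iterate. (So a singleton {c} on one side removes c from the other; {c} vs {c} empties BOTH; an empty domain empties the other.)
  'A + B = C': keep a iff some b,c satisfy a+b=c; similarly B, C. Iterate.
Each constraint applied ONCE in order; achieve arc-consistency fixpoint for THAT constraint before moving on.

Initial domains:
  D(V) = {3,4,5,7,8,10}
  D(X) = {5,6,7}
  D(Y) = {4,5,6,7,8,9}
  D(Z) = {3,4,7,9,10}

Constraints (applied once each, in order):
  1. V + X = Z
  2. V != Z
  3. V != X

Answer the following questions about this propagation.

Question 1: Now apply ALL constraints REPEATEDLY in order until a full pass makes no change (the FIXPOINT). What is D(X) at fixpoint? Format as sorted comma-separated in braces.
Answer: {5,6,7}

Derivation:
pass 0 (initial): D(X)={5,6,7}
pass 1: V {3,4,5,7,8,10}->{3,4,5}; Z {3,4,7,9,10}->{9,10}
pass 2: no change
Fixpoint after 2 passes: D(X) = {5,6,7}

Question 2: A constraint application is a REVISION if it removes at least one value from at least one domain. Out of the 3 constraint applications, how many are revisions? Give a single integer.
Answer: 1

Derivation:
Constraint 1 (V + X = Z) on D(V)={3,4,5,7,8,10} D(X)={5,6,7} D(Z)={3,4,7,9,10}: V {3,4,5,7,8,10}->{3,4,5}; Z {3,4,7,9,10}->{9,10} => REVISION
Constraint 2 (V != Z) on D(V)={3,4,5} D(Z)={9,10}: no change => not a revision
Constraint 3 (V != X) on D(V)={3,4,5} D(X)={5,6,7}: no change => not a revision
Total revisions = 1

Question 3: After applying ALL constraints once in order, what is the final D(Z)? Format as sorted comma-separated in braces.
Answer: {9,10}

Derivation:
Constraint 1 (V + X = Z) on D(V)={3,4,5,7,8,10} D(X)={5,6,7} D(Z)={3,4,7,9,10}: V {3,4,5,7,8,10}->{3,4,5}; Z {3,4,7,9,10}->{9,10}
Constraint 2 (V != Z) on D(V)={3,4,5} D(Z)={9,10}: no change
Constraint 3 (V != X) on D(V)={3,4,5} D(X)={5,6,7}: no change
So after all 3 constraints: D(Z) = {9,10}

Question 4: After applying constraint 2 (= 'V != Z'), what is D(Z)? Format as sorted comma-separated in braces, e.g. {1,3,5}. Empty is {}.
Constraint 1 (V + X = Z) on D(V)={3,4,5,7,8,10} D(X)={5,6,7} D(Z)={3,4,7,9,10}: V {3,4,5,7,8,10}->{3,4,5}; Z {3,4,7,9,10}->{9,10}
Constraint 2 (V != Z) on D(V)={3,4,5} D(Z)={9,10}: no change
So after constraint 2: D(Z) = {9,10}

Answer: {9,10}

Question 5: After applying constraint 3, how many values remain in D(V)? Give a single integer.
Answer: 3

Derivation:
Constraint 1 (V + X = Z) on D(V)={3,4,5,7,8,10} D(X)={5,6,7} D(Z)={3,4,7,9,10}: V {3,4,5,7,8,10}->{3,4,5}; Z {3,4,7,9,10}->{9,10}
Constraint 2 (V != Z) on D(V)={3,4,5} D(Z)={9,10}: no change
Constraint 3 (V != X) on D(V)={3,4,5} D(X)={5,6,7}: no change
So after constraint 3: D(V)={3,4,5}, size = 3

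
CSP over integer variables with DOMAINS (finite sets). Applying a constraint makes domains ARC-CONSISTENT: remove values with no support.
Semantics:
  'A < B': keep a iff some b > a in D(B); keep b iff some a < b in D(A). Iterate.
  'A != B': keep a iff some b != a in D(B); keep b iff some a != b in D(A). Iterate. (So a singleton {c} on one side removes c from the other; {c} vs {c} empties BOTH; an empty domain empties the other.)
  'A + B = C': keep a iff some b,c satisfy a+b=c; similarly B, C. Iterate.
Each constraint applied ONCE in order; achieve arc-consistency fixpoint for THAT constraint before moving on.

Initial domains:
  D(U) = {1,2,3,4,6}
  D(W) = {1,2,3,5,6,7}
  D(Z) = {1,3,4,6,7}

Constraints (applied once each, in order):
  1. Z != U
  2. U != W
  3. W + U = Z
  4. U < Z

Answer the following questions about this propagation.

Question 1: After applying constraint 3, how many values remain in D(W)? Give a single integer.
Answer: 5

Derivation:
Constraint 1 (Z != U) on D(Z)={1,3,4,6,7} D(U)={1,2,3,4,6}: no change
Constraint 2 (U != W) on D(U)={1,2,3,4,6} D(W)={1,2,3,5,6,7}: no change
Constraint 3 (W + U = Z) on D(W)={1,2,3,5,6,7} D(U)={1,2,3,4,6} D(Z)={1,3,4,6,7}: W {1,2,3,5,6,7}->{1,2,3,5,6}; Z {1,3,4,6,7}->{3,4,6,7}
So after constraint 3: D(W)={1,2,3,5,6}, size = 5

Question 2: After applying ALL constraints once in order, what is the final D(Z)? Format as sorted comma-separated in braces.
Constraint 1 (Z != U) on D(Z)={1,3,4,6,7} D(U)={1,2,3,4,6}: no change
Constraint 2 (U != W) on D(U)={1,2,3,4,6} D(W)={1,2,3,5,6,7}: no change
Constraint 3 (W + U = Z) on D(W)={1,2,3,5,6,7} D(U)={1,2,3,4,6} D(Z)={1,3,4,6,7}: W {1,2,3,5,6,7}->{1,2,3,5,6}; Z {1,3,4,6,7}->{3,4,6,7}
Constraint 4 (U < Z) on D(U)={1,2,3,4,6} D(Z)={3,4,6,7}: no change
So after all 4 constraints: D(Z) = {3,4,6,7}

Answer: {3,4,6,7}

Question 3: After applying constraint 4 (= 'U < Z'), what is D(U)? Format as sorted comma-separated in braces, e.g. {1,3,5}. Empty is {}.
Answer: {1,2,3,4,6}

Derivation:
Constraint 1 (Z != U) on D(Z)={1,3,4,6,7} D(U)={1,2,3,4,6}: no change
Constraint 2 (U != W) on D(U)={1,2,3,4,6} D(W)={1,2,3,5,6,7}: no change
Constraint 3 (W + U = Z) on D(W)={1,2,3,5,6,7} D(U)={1,2,3,4,6} D(Z)={1,3,4,6,7}: W {1,2,3,5,6,7}->{1,2,3,5,6}; Z {1,3,4,6,7}->{3,4,6,7}
Constraint 4 (U < Z) on D(U)={1,2,3,4,6} D(Z)={3,4,6,7}: no change
So after constraint 4: D(U) = {1,2,3,4,6}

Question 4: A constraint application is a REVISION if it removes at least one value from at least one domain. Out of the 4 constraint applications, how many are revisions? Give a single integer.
Answer: 1

Derivation:
Constraint 1 (Z != U) on D(Z)={1,3,4,6,7} D(U)={1,2,3,4,6}: no change => not a revision
Constraint 2 (U != W) on D(U)={1,2,3,4,6} D(W)={1,2,3,5,6,7}: no change => not a revision
Constraint 3 (W + U = Z) on D(W)={1,2,3,5,6,7} D(U)={1,2,3,4,6} D(Z)={1,3,4,6,7}: W {1,2,3,5,6,7}->{1,2,3,5,6}; Z {1,3,4,6,7}->{3,4,6,7} => REVISION
Constraint 4 (U < Z) on D(U)={1,2,3,4,6} D(Z)={3,4,6,7}: no change => not a revision
Total revisions = 1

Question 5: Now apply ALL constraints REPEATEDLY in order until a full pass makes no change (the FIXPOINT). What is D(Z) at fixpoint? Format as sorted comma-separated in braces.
pass 0 (initial): D(Z)={1,3,4,6,7}
pass 1: W {1,2,3,5,6,7}->{1,2,3,5,6}; Z {1,3,4,6,7}->{3,4,6,7}
pass 2: no change
Fixpoint after 2 passes: D(Z) = {3,4,6,7}

Answer: {3,4,6,7}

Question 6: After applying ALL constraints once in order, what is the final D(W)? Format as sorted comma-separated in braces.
Constraint 1 (Z != U) on D(Z)={1,3,4,6,7} D(U)={1,2,3,4,6}: no change
Constraint 2 (U != W) on D(U)={1,2,3,4,6} D(W)={1,2,3,5,6,7}: no change
Constraint 3 (W + U = Z) on D(W)={1,2,3,5,6,7} D(U)={1,2,3,4,6} D(Z)={1,3,4,6,7}: W {1,2,3,5,6,7}->{1,2,3,5,6}; Z {1,3,4,6,7}->{3,4,6,7}
Constraint 4 (U < Z) on D(U)={1,2,3,4,6} D(Z)={3,4,6,7}: no change
So after all 4 constraints: D(W) = {1,2,3,5,6}

Answer: {1,2,3,5,6}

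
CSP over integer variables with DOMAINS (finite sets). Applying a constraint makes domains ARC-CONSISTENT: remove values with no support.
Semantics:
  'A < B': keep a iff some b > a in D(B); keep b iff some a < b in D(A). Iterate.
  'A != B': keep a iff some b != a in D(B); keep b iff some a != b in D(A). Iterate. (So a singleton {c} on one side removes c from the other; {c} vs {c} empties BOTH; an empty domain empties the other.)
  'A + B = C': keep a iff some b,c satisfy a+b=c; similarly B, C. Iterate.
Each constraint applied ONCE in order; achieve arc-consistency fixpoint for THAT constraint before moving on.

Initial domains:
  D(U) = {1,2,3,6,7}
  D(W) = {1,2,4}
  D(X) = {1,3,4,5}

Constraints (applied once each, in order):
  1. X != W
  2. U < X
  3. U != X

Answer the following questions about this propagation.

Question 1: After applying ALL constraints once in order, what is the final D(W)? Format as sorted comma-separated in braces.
Answer: {1,2,4}

Derivation:
Constraint 1 (X != W) on D(X)={1,3,4,5} D(W)={1,2,4}: no change
Constraint 2 (U < X) on D(U)={1,2,3,6,7} D(X)={1,3,4,5}: U {1,2,3,6,7}->{1,2,3}; X {1,3,4,5}->{3,4,5}
Constraint 3 (U != X) on D(U)={1,2,3} D(X)={3,4,5}: no change
So after all 3 constraints: D(W) = {1,2,4}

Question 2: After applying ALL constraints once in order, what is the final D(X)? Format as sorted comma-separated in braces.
Answer: {3,4,5}

Derivation:
Constraint 1 (X != W) on D(X)={1,3,4,5} D(W)={1,2,4}: no change
Constraint 2 (U < X) on D(U)={1,2,3,6,7} D(X)={1,3,4,5}: U {1,2,3,6,7}->{1,2,3}; X {1,3,4,5}->{3,4,5}
Constraint 3 (U != X) on D(U)={1,2,3} D(X)={3,4,5}: no change
So after all 3 constraints: D(X) = {3,4,5}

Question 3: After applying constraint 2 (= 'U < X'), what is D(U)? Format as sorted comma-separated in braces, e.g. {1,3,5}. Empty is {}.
Answer: {1,2,3}

Derivation:
Constraint 1 (X != W) on D(X)={1,3,4,5} D(W)={1,2,4}: no change
Constraint 2 (U < X) on D(U)={1,2,3,6,7} D(X)={1,3,4,5}: U {1,2,3,6,7}->{1,2,3}; X {1,3,4,5}->{3,4,5}
So after constraint 2: D(U) = {1,2,3}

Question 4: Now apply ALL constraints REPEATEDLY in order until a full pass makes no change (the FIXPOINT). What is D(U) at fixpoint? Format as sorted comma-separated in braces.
Answer: {1,2,3}

Derivation:
pass 0 (initial): D(U)={1,2,3,6,7}
pass 1: U {1,2,3,6,7}->{1,2,3}; X {1,3,4,5}->{3,4,5}
pass 2: no change
Fixpoint after 2 passes: D(U) = {1,2,3}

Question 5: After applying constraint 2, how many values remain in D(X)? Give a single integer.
Constraint 1 (X != W) on D(X)={1,3,4,5} D(W)={1,2,4}: no change
Constraint 2 (U < X) on D(U)={1,2,3,6,7} D(X)={1,3,4,5}: U {1,2,3,6,7}->{1,2,3}; X {1,3,4,5}->{3,4,5}
So after constraint 2: D(X)={3,4,5}, size = 3

Answer: 3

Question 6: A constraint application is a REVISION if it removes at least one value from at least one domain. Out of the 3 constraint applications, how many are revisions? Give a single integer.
Answer: 1

Derivation:
Constraint 1 (X != W) on D(X)={1,3,4,5} D(W)={1,2,4}: no change => not a revision
Constraint 2 (U < X) on D(U)={1,2,3,6,7} D(X)={1,3,4,5}: U {1,2,3,6,7}->{1,2,3}; X {1,3,4,5}->{3,4,5} => REVISION
Constraint 3 (U != X) on D(U)={1,2,3} D(X)={3,4,5}: no change => not a revision
Total revisions = 1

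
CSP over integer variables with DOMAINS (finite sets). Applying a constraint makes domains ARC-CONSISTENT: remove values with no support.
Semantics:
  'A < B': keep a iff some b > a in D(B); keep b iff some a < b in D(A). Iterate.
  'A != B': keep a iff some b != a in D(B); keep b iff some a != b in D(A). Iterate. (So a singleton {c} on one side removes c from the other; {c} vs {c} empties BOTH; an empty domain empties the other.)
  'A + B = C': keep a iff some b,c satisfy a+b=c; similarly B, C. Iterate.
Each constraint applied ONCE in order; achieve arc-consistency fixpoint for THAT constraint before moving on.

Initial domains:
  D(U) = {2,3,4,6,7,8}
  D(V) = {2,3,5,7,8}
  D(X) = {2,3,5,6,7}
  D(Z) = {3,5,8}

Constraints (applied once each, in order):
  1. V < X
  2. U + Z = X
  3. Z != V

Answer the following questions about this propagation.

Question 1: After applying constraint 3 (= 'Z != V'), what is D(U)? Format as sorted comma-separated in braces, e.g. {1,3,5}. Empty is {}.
Answer: {2,3,4}

Derivation:
Constraint 1 (V < X) on D(V)={2,3,5,7,8} D(X)={2,3,5,6,7}: V {2,3,5,7,8}->{2,3,5}; X {2,3,5,6,7}->{3,5,6,7}
Constraint 2 (U + Z = X) on D(U)={2,3,4,6,7,8} D(Z)={3,5,8} D(X)={3,5,6,7}: U {2,3,4,6,7,8}->{2,3,4}; Z {3,5,8}->{3,5}; X {3,5,6,7}->{5,6,7}
Constraint 3 (Z != V) on D(Z)={3,5} D(V)={2,3,5}: no change
So after constraint 3: D(U) = {2,3,4}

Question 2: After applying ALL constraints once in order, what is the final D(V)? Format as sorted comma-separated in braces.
Constraint 1 (V < X) on D(V)={2,3,5,7,8} D(X)={2,3,5,6,7}: V {2,3,5,7,8}->{2,3,5}; X {2,3,5,6,7}->{3,5,6,7}
Constraint 2 (U + Z = X) on D(U)={2,3,4,6,7,8} D(Z)={3,5,8} D(X)={3,5,6,7}: U {2,3,4,6,7,8}->{2,3,4}; Z {3,5,8}->{3,5}; X {3,5,6,7}->{5,6,7}
Constraint 3 (Z != V) on D(Z)={3,5} D(V)={2,3,5}: no change
So after all 3 constraints: D(V) = {2,3,5}

Answer: {2,3,5}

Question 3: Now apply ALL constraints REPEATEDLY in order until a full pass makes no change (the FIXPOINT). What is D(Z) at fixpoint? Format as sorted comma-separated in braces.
pass 0 (initial): D(Z)={3,5,8}
pass 1: U {2,3,4,6,7,8}->{2,3,4}; V {2,3,5,7,8}->{2,3,5}; X {2,3,5,6,7}->{5,6,7}; Z {3,5,8}->{3,5}
pass 2: no change
Fixpoint after 2 passes: D(Z) = {3,5}

Answer: {3,5}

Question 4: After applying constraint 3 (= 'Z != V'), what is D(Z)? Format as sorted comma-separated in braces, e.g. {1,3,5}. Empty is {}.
Constraint 1 (V < X) on D(V)={2,3,5,7,8} D(X)={2,3,5,6,7}: V {2,3,5,7,8}->{2,3,5}; X {2,3,5,6,7}->{3,5,6,7}
Constraint 2 (U + Z = X) on D(U)={2,3,4,6,7,8} D(Z)={3,5,8} D(X)={3,5,6,7}: U {2,3,4,6,7,8}->{2,3,4}; Z {3,5,8}->{3,5}; X {3,5,6,7}->{5,6,7}
Constraint 3 (Z != V) on D(Z)={3,5} D(V)={2,3,5}: no change
So after constraint 3: D(Z) = {3,5}

Answer: {3,5}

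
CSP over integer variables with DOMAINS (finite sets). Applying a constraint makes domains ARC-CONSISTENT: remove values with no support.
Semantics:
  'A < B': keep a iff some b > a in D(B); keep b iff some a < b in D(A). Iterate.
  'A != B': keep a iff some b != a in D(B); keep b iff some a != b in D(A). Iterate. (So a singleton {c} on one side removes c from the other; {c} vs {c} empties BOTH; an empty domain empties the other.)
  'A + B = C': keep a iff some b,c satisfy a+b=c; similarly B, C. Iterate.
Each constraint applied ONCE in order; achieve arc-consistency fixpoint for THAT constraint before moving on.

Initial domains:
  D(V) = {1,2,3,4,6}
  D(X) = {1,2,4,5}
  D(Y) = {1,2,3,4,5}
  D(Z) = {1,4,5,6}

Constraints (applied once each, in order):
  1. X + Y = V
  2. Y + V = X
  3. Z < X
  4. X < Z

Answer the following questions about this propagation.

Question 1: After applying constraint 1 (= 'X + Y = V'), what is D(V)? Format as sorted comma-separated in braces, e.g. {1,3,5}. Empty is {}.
Answer: {2,3,4,6}

Derivation:
Constraint 1 (X + Y = V) on D(X)={1,2,4,5} D(Y)={1,2,3,4,5} D(V)={1,2,3,4,6}: V {1,2,3,4,6}->{2,3,4,6}
So after constraint 1: D(V) = {2,3,4,6}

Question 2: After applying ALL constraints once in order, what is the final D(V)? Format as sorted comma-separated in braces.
Constraint 1 (X + Y = V) on D(X)={1,2,4,5} D(Y)={1,2,3,4,5} D(V)={1,2,3,4,6}: V {1,2,3,4,6}->{2,3,4,6}
Constraint 2 (Y + V = X) on D(Y)={1,2,3,4,5} D(V)={2,3,4,6} D(X)={1,2,4,5}: Y {1,2,3,4,5}->{1,2,3}; V {2,3,4,6}->{2,3,4}; X {1,2,4,5}->{4,5}
Constraint 3 (Z < X) on D(Z)={1,4,5,6} D(X)={4,5}: Z {1,4,5,6}->{1,4}
Constraint 4 (X < Z) on D(X)={4,5} D(Z)={1,4}: X {4,5}->{}; Z {1,4}->{}
So after all 4 constraints: D(V) = {2,3,4}

Answer: {2,3,4}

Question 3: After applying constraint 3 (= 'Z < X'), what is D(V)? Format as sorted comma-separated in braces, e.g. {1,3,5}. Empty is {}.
Constraint 1 (X + Y = V) on D(X)={1,2,4,5} D(Y)={1,2,3,4,5} D(V)={1,2,3,4,6}: V {1,2,3,4,6}->{2,3,4,6}
Constraint 2 (Y + V = X) on D(Y)={1,2,3,4,5} D(V)={2,3,4,6} D(X)={1,2,4,5}: Y {1,2,3,4,5}->{1,2,3}; V {2,3,4,6}->{2,3,4}; X {1,2,4,5}->{4,5}
Constraint 3 (Z < X) on D(Z)={1,4,5,6} D(X)={4,5}: Z {1,4,5,6}->{1,4}
So after constraint 3: D(V) = {2,3,4}

Answer: {2,3,4}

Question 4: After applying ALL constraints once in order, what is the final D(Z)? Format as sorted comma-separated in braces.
Constraint 1 (X + Y = V) on D(X)={1,2,4,5} D(Y)={1,2,3,4,5} D(V)={1,2,3,4,6}: V {1,2,3,4,6}->{2,3,4,6}
Constraint 2 (Y + V = X) on D(Y)={1,2,3,4,5} D(V)={2,3,4,6} D(X)={1,2,4,5}: Y {1,2,3,4,5}->{1,2,3}; V {2,3,4,6}->{2,3,4}; X {1,2,4,5}->{4,5}
Constraint 3 (Z < X) on D(Z)={1,4,5,6} D(X)={4,5}: Z {1,4,5,6}->{1,4}
Constraint 4 (X < Z) on D(X)={4,5} D(Z)={1,4}: X {4,5}->{}; Z {1,4}->{}
So after all 4 constraints: D(Z) = {}

Answer: {}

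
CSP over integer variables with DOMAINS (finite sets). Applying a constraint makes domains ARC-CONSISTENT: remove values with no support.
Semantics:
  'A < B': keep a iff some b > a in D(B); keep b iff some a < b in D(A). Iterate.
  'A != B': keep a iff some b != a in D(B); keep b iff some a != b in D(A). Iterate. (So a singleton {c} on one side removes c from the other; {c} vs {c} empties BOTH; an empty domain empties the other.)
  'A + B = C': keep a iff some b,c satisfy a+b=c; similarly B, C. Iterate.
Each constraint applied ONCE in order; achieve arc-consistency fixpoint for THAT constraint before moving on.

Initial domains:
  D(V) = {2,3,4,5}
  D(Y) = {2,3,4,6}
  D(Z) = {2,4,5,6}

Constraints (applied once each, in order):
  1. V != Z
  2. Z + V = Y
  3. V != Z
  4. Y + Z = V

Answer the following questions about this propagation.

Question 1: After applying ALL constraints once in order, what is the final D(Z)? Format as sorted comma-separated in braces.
Answer: {}

Derivation:
Constraint 1 (V != Z) on D(V)={2,3,4,5} D(Z)={2,4,5,6}: no change
Constraint 2 (Z + V = Y) on D(Z)={2,4,5,6} D(V)={2,3,4,5} D(Y)={2,3,4,6}: Z {2,4,5,6}->{2,4}; V {2,3,4,5}->{2,4}; Y {2,3,4,6}->{4,6}
Constraint 3 (V != Z) on D(V)={2,4} D(Z)={2,4}: no change
Constraint 4 (Y + Z = V) on D(Y)={4,6} D(Z)={2,4} D(V)={2,4}: Y {4,6}->{}; Z {2,4}->{}; V {2,4}->{}
So after all 4 constraints: D(Z) = {}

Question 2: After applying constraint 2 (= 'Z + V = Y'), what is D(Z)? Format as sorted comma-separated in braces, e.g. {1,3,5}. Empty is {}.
Constraint 1 (V != Z) on D(V)={2,3,4,5} D(Z)={2,4,5,6}: no change
Constraint 2 (Z + V = Y) on D(Z)={2,4,5,6} D(V)={2,3,4,5} D(Y)={2,3,4,6}: Z {2,4,5,6}->{2,4}; V {2,3,4,5}->{2,4}; Y {2,3,4,6}->{4,6}
So after constraint 2: D(Z) = {2,4}

Answer: {2,4}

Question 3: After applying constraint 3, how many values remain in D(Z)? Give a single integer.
Answer: 2

Derivation:
Constraint 1 (V != Z) on D(V)={2,3,4,5} D(Z)={2,4,5,6}: no change
Constraint 2 (Z + V = Y) on D(Z)={2,4,5,6} D(V)={2,3,4,5} D(Y)={2,3,4,6}: Z {2,4,5,6}->{2,4}; V {2,3,4,5}->{2,4}; Y {2,3,4,6}->{4,6}
Constraint 3 (V != Z) on D(V)={2,4} D(Z)={2,4}: no change
So after constraint 3: D(Z)={2,4}, size = 2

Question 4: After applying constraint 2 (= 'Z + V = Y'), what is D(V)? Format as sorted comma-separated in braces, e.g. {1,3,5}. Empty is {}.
Answer: {2,4}

Derivation:
Constraint 1 (V != Z) on D(V)={2,3,4,5} D(Z)={2,4,5,6}: no change
Constraint 2 (Z + V = Y) on D(Z)={2,4,5,6} D(V)={2,3,4,5} D(Y)={2,3,4,6}: Z {2,4,5,6}->{2,4}; V {2,3,4,5}->{2,4}; Y {2,3,4,6}->{4,6}
So after constraint 2: D(V) = {2,4}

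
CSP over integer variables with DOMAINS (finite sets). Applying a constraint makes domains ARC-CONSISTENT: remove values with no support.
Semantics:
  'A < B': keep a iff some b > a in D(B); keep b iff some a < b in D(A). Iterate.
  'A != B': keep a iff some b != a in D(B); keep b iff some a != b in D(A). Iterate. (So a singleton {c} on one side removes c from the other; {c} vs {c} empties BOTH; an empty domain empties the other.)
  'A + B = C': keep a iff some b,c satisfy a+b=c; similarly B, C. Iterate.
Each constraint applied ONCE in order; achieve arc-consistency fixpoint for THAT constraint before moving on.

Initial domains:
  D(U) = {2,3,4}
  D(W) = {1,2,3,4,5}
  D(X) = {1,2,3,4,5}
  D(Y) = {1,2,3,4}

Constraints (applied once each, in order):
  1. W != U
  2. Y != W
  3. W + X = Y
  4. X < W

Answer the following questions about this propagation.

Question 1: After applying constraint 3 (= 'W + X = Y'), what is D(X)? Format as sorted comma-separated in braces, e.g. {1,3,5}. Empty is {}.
Answer: {1,2,3}

Derivation:
Constraint 1 (W != U) on D(W)={1,2,3,4,5} D(U)={2,3,4}: no change
Constraint 2 (Y != W) on D(Y)={1,2,3,4} D(W)={1,2,3,4,5}: no change
Constraint 3 (W + X = Y) on D(W)={1,2,3,4,5} D(X)={1,2,3,4,5} D(Y)={1,2,3,4}: W {1,2,3,4,5}->{1,2,3}; X {1,2,3,4,5}->{1,2,3}; Y {1,2,3,4}->{2,3,4}
So after constraint 3: D(X) = {1,2,3}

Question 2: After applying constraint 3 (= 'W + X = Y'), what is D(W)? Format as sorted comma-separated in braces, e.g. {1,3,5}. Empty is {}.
Constraint 1 (W != U) on D(W)={1,2,3,4,5} D(U)={2,3,4}: no change
Constraint 2 (Y != W) on D(Y)={1,2,3,4} D(W)={1,2,3,4,5}: no change
Constraint 3 (W + X = Y) on D(W)={1,2,3,4,5} D(X)={1,2,3,4,5} D(Y)={1,2,3,4}: W {1,2,3,4,5}->{1,2,3}; X {1,2,3,4,5}->{1,2,3}; Y {1,2,3,4}->{2,3,4}
So after constraint 3: D(W) = {1,2,3}

Answer: {1,2,3}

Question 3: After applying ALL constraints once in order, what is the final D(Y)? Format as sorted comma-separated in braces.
Constraint 1 (W != U) on D(W)={1,2,3,4,5} D(U)={2,3,4}: no change
Constraint 2 (Y != W) on D(Y)={1,2,3,4} D(W)={1,2,3,4,5}: no change
Constraint 3 (W + X = Y) on D(W)={1,2,3,4,5} D(X)={1,2,3,4,5} D(Y)={1,2,3,4}: W {1,2,3,4,5}->{1,2,3}; X {1,2,3,4,5}->{1,2,3}; Y {1,2,3,4}->{2,3,4}
Constraint 4 (X < W) on D(X)={1,2,3} D(W)={1,2,3}: X {1,2,3}->{1,2}; W {1,2,3}->{2,3}
So after all 4 constraints: D(Y) = {2,3,4}

Answer: {2,3,4}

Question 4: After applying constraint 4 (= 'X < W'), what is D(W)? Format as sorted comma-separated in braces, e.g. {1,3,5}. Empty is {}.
Constraint 1 (W != U) on D(W)={1,2,3,4,5} D(U)={2,3,4}: no change
Constraint 2 (Y != W) on D(Y)={1,2,3,4} D(W)={1,2,3,4,5}: no change
Constraint 3 (W + X = Y) on D(W)={1,2,3,4,5} D(X)={1,2,3,4,5} D(Y)={1,2,3,4}: W {1,2,3,4,5}->{1,2,3}; X {1,2,3,4,5}->{1,2,3}; Y {1,2,3,4}->{2,3,4}
Constraint 4 (X < W) on D(X)={1,2,3} D(W)={1,2,3}: X {1,2,3}->{1,2}; W {1,2,3}->{2,3}
So after constraint 4: D(W) = {2,3}

Answer: {2,3}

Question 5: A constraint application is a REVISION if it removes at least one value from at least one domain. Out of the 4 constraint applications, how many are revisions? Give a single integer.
Constraint 1 (W != U) on D(W)={1,2,3,4,5} D(U)={2,3,4}: no change => not a revision
Constraint 2 (Y != W) on D(Y)={1,2,3,4} D(W)={1,2,3,4,5}: no change => not a revision
Constraint 3 (W + X = Y) on D(W)={1,2,3,4,5} D(X)={1,2,3,4,5} D(Y)={1,2,3,4}: W {1,2,3,4,5}->{1,2,3}; X {1,2,3,4,5}->{1,2,3}; Y {1,2,3,4}->{2,3,4} => REVISION
Constraint 4 (X < W) on D(X)={1,2,3} D(W)={1,2,3}: X {1,2,3}->{1,2}; W {1,2,3}->{2,3} => REVISION
Total revisions = 2

Answer: 2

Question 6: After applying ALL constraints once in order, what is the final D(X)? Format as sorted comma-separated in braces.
Constraint 1 (W != U) on D(W)={1,2,3,4,5} D(U)={2,3,4}: no change
Constraint 2 (Y != W) on D(Y)={1,2,3,4} D(W)={1,2,3,4,5}: no change
Constraint 3 (W + X = Y) on D(W)={1,2,3,4,5} D(X)={1,2,3,4,5} D(Y)={1,2,3,4}: W {1,2,3,4,5}->{1,2,3}; X {1,2,3,4,5}->{1,2,3}; Y {1,2,3,4}->{2,3,4}
Constraint 4 (X < W) on D(X)={1,2,3} D(W)={1,2,3}: X {1,2,3}->{1,2}; W {1,2,3}->{2,3}
So after all 4 constraints: D(X) = {1,2}

Answer: {1,2}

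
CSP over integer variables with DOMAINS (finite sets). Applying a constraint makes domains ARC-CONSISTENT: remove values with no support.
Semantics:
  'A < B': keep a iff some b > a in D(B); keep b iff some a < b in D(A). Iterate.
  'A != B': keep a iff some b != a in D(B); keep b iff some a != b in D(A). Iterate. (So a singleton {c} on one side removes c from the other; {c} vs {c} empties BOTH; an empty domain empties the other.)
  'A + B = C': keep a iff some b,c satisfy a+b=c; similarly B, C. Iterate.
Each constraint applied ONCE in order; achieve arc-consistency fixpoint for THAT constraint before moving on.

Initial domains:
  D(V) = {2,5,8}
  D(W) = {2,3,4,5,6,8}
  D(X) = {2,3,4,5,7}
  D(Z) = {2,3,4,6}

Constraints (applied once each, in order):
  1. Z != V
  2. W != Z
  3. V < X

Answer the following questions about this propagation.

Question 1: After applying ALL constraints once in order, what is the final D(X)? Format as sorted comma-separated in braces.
Constraint 1 (Z != V) on D(Z)={2,3,4,6} D(V)={2,5,8}: no change
Constraint 2 (W != Z) on D(W)={2,3,4,5,6,8} D(Z)={2,3,4,6}: no change
Constraint 3 (V < X) on D(V)={2,5,8} D(X)={2,3,4,5,7}: V {2,5,8}->{2,5}; X {2,3,4,5,7}->{3,4,5,7}
So after all 3 constraints: D(X) = {3,4,5,7}

Answer: {3,4,5,7}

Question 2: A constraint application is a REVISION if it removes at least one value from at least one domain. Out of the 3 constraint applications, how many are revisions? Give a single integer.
Constraint 1 (Z != V) on D(Z)={2,3,4,6} D(V)={2,5,8}: no change => not a revision
Constraint 2 (W != Z) on D(W)={2,3,4,5,6,8} D(Z)={2,3,4,6}: no change => not a revision
Constraint 3 (V < X) on D(V)={2,5,8} D(X)={2,3,4,5,7}: V {2,5,8}->{2,5}; X {2,3,4,5,7}->{3,4,5,7} => REVISION
Total revisions = 1

Answer: 1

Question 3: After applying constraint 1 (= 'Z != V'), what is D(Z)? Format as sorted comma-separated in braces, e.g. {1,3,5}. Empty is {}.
Answer: {2,3,4,6}

Derivation:
Constraint 1 (Z != V) on D(Z)={2,3,4,6} D(V)={2,5,8}: no change
So after constraint 1: D(Z) = {2,3,4,6}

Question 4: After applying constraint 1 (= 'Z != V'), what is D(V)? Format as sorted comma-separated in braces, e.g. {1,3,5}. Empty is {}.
Constraint 1 (Z != V) on D(Z)={2,3,4,6} D(V)={2,5,8}: no change
So after constraint 1: D(V) = {2,5,8}

Answer: {2,5,8}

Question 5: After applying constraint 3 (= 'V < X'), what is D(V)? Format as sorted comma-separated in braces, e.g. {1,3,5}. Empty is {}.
Constraint 1 (Z != V) on D(Z)={2,3,4,6} D(V)={2,5,8}: no change
Constraint 2 (W != Z) on D(W)={2,3,4,5,6,8} D(Z)={2,3,4,6}: no change
Constraint 3 (V < X) on D(V)={2,5,8} D(X)={2,3,4,5,7}: V {2,5,8}->{2,5}; X {2,3,4,5,7}->{3,4,5,7}
So after constraint 3: D(V) = {2,5}

Answer: {2,5}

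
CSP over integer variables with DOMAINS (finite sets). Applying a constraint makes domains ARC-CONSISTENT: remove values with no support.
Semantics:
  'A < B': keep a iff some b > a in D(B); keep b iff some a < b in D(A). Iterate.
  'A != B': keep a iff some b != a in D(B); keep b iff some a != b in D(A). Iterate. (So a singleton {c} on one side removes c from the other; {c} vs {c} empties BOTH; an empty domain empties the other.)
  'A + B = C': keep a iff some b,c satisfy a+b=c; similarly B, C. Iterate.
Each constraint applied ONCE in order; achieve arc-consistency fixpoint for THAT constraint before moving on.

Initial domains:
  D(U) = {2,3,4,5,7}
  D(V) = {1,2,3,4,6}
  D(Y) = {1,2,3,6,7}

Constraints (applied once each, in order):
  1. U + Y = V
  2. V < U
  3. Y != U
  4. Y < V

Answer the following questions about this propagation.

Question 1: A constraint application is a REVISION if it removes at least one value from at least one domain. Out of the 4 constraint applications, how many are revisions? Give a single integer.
Constraint 1 (U + Y = V) on D(U)={2,3,4,5,7} D(Y)={1,2,3,6,7} D(V)={1,2,3,4,6}: U {2,3,4,5,7}->{2,3,4,5}; Y {1,2,3,6,7}->{1,2,3}; V {1,2,3,4,6}->{3,4,6} => REVISION
Constraint 2 (V < U) on D(V)={3,4,6} D(U)={2,3,4,5}: V {3,4,6}->{3,4}; U {2,3,4,5}->{4,5} => REVISION
Constraint 3 (Y != U) on D(Y)={1,2,3} D(U)={4,5}: no change => not a revision
Constraint 4 (Y < V) on D(Y)={1,2,3} D(V)={3,4}: no change => not a revision
Total revisions = 2

Answer: 2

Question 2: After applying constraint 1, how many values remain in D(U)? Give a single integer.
Answer: 4

Derivation:
Constraint 1 (U + Y = V) on D(U)={2,3,4,5,7} D(Y)={1,2,3,6,7} D(V)={1,2,3,4,6}: U {2,3,4,5,7}->{2,3,4,5}; Y {1,2,3,6,7}->{1,2,3}; V {1,2,3,4,6}->{3,4,6}
So after constraint 1: D(U)={2,3,4,5}, size = 4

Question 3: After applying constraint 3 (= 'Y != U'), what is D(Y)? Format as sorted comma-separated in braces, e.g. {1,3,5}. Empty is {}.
Constraint 1 (U + Y = V) on D(U)={2,3,4,5,7} D(Y)={1,2,3,6,7} D(V)={1,2,3,4,6}: U {2,3,4,5,7}->{2,3,4,5}; Y {1,2,3,6,7}->{1,2,3}; V {1,2,3,4,6}->{3,4,6}
Constraint 2 (V < U) on D(V)={3,4,6} D(U)={2,3,4,5}: V {3,4,6}->{3,4}; U {2,3,4,5}->{4,5}
Constraint 3 (Y != U) on D(Y)={1,2,3} D(U)={4,5}: no change
So after constraint 3: D(Y) = {1,2,3}

Answer: {1,2,3}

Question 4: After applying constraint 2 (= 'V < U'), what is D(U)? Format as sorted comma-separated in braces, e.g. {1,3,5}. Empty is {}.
Answer: {4,5}

Derivation:
Constraint 1 (U + Y = V) on D(U)={2,3,4,5,7} D(Y)={1,2,3,6,7} D(V)={1,2,3,4,6}: U {2,3,4,5,7}->{2,3,4,5}; Y {1,2,3,6,7}->{1,2,3}; V {1,2,3,4,6}->{3,4,6}
Constraint 2 (V < U) on D(V)={3,4,6} D(U)={2,3,4,5}: V {3,4,6}->{3,4}; U {2,3,4,5}->{4,5}
So after constraint 2: D(U) = {4,5}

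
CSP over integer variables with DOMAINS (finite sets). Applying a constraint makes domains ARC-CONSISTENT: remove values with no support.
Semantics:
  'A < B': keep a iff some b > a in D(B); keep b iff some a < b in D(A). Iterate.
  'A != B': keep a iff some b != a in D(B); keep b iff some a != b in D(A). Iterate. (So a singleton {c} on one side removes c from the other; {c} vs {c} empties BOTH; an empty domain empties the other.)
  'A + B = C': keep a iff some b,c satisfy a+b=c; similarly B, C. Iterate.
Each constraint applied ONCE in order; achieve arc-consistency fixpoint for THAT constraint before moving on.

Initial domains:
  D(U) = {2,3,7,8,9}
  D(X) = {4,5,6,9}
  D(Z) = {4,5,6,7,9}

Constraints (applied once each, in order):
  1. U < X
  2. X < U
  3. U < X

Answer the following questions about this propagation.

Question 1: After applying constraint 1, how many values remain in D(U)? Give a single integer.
Constraint 1 (U < X) on D(U)={2,3,7,8,9} D(X)={4,5,6,9}: U {2,3,7,8,9}->{2,3,7,8}
So after constraint 1: D(U)={2,3,7,8}, size = 4

Answer: 4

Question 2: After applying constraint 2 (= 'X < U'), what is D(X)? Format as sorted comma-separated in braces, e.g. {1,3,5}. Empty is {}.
Answer: {4,5,6}

Derivation:
Constraint 1 (U < X) on D(U)={2,3,7,8,9} D(X)={4,5,6,9}: U {2,3,7,8,9}->{2,3,7,8}
Constraint 2 (X < U) on D(X)={4,5,6,9} D(U)={2,3,7,8}: X {4,5,6,9}->{4,5,6}; U {2,3,7,8}->{7,8}
So after constraint 2: D(X) = {4,5,6}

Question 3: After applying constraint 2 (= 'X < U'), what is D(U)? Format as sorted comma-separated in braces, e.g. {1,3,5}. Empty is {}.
Answer: {7,8}

Derivation:
Constraint 1 (U < X) on D(U)={2,3,7,8,9} D(X)={4,5,6,9}: U {2,3,7,8,9}->{2,3,7,8}
Constraint 2 (X < U) on D(X)={4,5,6,9} D(U)={2,3,7,8}: X {4,5,6,9}->{4,5,6}; U {2,3,7,8}->{7,8}
So after constraint 2: D(U) = {7,8}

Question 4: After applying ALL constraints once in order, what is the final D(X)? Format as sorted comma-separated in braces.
Constraint 1 (U < X) on D(U)={2,3,7,8,9} D(X)={4,5,6,9}: U {2,3,7,8,9}->{2,3,7,8}
Constraint 2 (X < U) on D(X)={4,5,6,9} D(U)={2,3,7,8}: X {4,5,6,9}->{4,5,6}; U {2,3,7,8}->{7,8}
Constraint 3 (U < X) on D(U)={7,8} D(X)={4,5,6}: U {7,8}->{}; X {4,5,6}->{}
So after all 3 constraints: D(X) = {}

Answer: {}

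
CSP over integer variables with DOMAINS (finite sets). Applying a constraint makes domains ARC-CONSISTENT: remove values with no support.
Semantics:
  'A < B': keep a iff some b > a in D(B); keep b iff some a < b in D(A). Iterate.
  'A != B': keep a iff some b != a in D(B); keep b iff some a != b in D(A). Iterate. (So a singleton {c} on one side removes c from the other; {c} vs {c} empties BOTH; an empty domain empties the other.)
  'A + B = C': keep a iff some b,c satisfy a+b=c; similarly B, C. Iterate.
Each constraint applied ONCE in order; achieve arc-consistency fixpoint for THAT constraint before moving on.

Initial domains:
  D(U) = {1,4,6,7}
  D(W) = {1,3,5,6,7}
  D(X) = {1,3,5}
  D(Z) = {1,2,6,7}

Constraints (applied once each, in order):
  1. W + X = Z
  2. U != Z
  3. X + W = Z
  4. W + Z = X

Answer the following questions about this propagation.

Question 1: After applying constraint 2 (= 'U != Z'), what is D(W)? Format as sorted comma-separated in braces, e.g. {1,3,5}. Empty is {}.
Answer: {1,3,5,6}

Derivation:
Constraint 1 (W + X = Z) on D(W)={1,3,5,6,7} D(X)={1,3,5} D(Z)={1,2,6,7}: W {1,3,5,6,7}->{1,3,5,6}; Z {1,2,6,7}->{2,6,7}
Constraint 2 (U != Z) on D(U)={1,4,6,7} D(Z)={2,6,7}: no change
So after constraint 2: D(W) = {1,3,5,6}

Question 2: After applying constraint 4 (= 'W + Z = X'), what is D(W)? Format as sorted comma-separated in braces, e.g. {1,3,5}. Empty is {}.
Constraint 1 (W + X = Z) on D(W)={1,3,5,6,7} D(X)={1,3,5} D(Z)={1,2,6,7}: W {1,3,5,6,7}->{1,3,5,6}; Z {1,2,6,7}->{2,6,7}
Constraint 2 (U != Z) on D(U)={1,4,6,7} D(Z)={2,6,7}: no change
Constraint 3 (X + W = Z) on D(X)={1,3,5} D(W)={1,3,5,6} D(Z)={2,6,7}: no change
Constraint 4 (W + Z = X) on D(W)={1,3,5,6} D(Z)={2,6,7} D(X)={1,3,5}: W {1,3,5,6}->{1,3}; Z {2,6,7}->{2}; X {1,3,5}->{3,5}
So after constraint 4: D(W) = {1,3}

Answer: {1,3}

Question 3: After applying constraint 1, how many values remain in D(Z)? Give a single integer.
Constraint 1 (W + X = Z) on D(W)={1,3,5,6,7} D(X)={1,3,5} D(Z)={1,2,6,7}: W {1,3,5,6,7}->{1,3,5,6}; Z {1,2,6,7}->{2,6,7}
So after constraint 1: D(Z)={2,6,7}, size = 3

Answer: 3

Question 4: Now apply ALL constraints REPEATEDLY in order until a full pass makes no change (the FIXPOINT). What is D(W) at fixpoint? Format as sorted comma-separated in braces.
Answer: {}

Derivation:
pass 0 (initial): D(W)={1,3,5,6,7}
pass 1: W {1,3,5,6,7}->{1,3}; X {1,3,5}->{3,5}; Z {1,2,6,7}->{2}
pass 2: U {1,4,6,7}->{}; W {1,3}->{}; X {3,5}->{}; Z {2}->{}
pass 3: no change
Fixpoint after 3 passes: D(W) = {}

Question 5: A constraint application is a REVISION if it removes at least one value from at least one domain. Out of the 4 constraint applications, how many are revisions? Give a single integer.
Constraint 1 (W + X = Z) on D(W)={1,3,5,6,7} D(X)={1,3,5} D(Z)={1,2,6,7}: W {1,3,5,6,7}->{1,3,5,6}; Z {1,2,6,7}->{2,6,7} => REVISION
Constraint 2 (U != Z) on D(U)={1,4,6,7} D(Z)={2,6,7}: no change => not a revision
Constraint 3 (X + W = Z) on D(X)={1,3,5} D(W)={1,3,5,6} D(Z)={2,6,7}: no change => not a revision
Constraint 4 (W + Z = X) on D(W)={1,3,5,6} D(Z)={2,6,7} D(X)={1,3,5}: W {1,3,5,6}->{1,3}; Z {2,6,7}->{2}; X {1,3,5}->{3,5} => REVISION
Total revisions = 2

Answer: 2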